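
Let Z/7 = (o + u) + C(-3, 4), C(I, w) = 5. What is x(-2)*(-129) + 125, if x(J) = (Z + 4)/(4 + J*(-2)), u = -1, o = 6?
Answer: -4273/4 ≈ -1068.3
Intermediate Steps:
Z = 70 (Z = 7*((6 - 1) + 5) = 7*(5 + 5) = 7*10 = 70)
x(J) = 74/(4 - 2*J) (x(J) = (70 + 4)/(4 + J*(-2)) = 74/(4 - 2*J))
x(-2)*(-129) + 125 = -37/(-2 - 2)*(-129) + 125 = -37/(-4)*(-129) + 125 = -37*(-1/4)*(-129) + 125 = (37/4)*(-129) + 125 = -4773/4 + 125 = -4273/4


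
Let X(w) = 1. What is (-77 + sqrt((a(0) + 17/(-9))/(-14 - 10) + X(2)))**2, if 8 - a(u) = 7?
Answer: 160111/27 - 308*sqrt(21)/9 ≈ 5773.2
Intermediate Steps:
a(u) = 1 (a(u) = 8 - 1*7 = 8 - 7 = 1)
(-77 + sqrt((a(0) + 17/(-9))/(-14 - 10) + X(2)))**2 = (-77 + sqrt((1 + 17/(-9))/(-14 - 10) + 1))**2 = (-77 + sqrt((1 + 17*(-1/9))/(-24) + 1))**2 = (-77 + sqrt((1 - 17/9)*(-1/24) + 1))**2 = (-77 + sqrt(-8/9*(-1/24) + 1))**2 = (-77 + sqrt(1/27 + 1))**2 = (-77 + sqrt(28/27))**2 = (-77 + 2*sqrt(21)/9)**2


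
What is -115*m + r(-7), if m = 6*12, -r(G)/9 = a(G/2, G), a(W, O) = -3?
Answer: -8253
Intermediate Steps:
r(G) = 27 (r(G) = -9*(-3) = 27)
m = 72
-115*m + r(-7) = -115*72 + 27 = -8280 + 27 = -8253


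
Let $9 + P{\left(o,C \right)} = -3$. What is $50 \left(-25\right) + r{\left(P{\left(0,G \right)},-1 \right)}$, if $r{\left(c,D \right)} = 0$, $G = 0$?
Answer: $-1250$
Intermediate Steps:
$P{\left(o,C \right)} = -12$ ($P{\left(o,C \right)} = -9 - 3 = -12$)
$50 \left(-25\right) + r{\left(P{\left(0,G \right)},-1 \right)} = 50 \left(-25\right) + 0 = -1250 + 0 = -1250$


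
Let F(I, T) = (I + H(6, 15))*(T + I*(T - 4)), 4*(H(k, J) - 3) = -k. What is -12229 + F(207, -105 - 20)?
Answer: -5605867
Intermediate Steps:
H(k, J) = 3 - k/4 (H(k, J) = 3 + (-k)/4 = 3 - k/4)
F(I, T) = (3/2 + I)*(T + I*(-4 + T)) (F(I, T) = (I + (3 - 1/4*6))*(T + I*(T - 4)) = (I + (3 - 3/2))*(T + I*(-4 + T)) = (I + 3/2)*(T + I*(-4 + T)) = (3/2 + I)*(T + I*(-4 + T)))
-12229 + F(207, -105 - 20) = -12229 + (-6*207 - 4*207**2 + 3*(-105 - 20)/2 + (-105 - 20)*207**2 + (5/2)*207*(-105 - 20)) = -12229 + (-1242 - 4*42849 + (3/2)*(-125) - 125*42849 + (5/2)*207*(-125)) = -12229 + (-1242 - 171396 - 375/2 - 5356125 - 129375/2) = -12229 - 5593638 = -5605867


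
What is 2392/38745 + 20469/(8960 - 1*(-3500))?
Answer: 4702147/2758644 ≈ 1.7045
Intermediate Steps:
2392/38745 + 20469/(8960 - 1*(-3500)) = 2392*(1/38745) + 20469/(8960 + 3500) = 2392/38745 + 20469/12460 = 4702147/2758644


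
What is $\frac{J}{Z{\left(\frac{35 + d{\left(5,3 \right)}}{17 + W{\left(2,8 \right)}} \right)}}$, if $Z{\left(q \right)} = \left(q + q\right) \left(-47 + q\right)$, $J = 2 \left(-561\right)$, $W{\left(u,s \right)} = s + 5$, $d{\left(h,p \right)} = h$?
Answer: $\frac{5049}{548} \approx 9.2135$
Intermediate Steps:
$W{\left(u,s \right)} = 5 + s$
$J = -1122$
$Z{\left(q \right)} = 2 q \left(-47 + q\right)$
$\frac{J}{Z{\left(\frac{35 + d{\left(5,3 \right)}}{17 + W{\left(2,8 \right)}} \right)}} = - \frac{1122}{2 \frac{35 + 5}{17 + \left(5 + 8\right)} \left(-47 + \frac{35 + 5}{17 + \left(5 + 8\right)}\right)} = - \frac{1122}{2 \frac{40}{17 + 13} \left(-47 + \frac{40}{17 + 13}\right)} = - \frac{1122}{2 \cdot \frac{40}{30} \left(-47 + \frac{40}{30}\right)} = - \frac{1122}{2 \cdot 40 \cdot \frac{1}{30} \left(-47 + 40 \cdot \frac{1}{30}\right)} = - \frac{1122}{2 \cdot \frac{4}{3} \left(-47 + \frac{4}{3}\right)} = - \frac{1122}{2 \cdot \frac{4}{3} \left(- \frac{137}{3}\right)} = - \frac{1122}{- \frac{1096}{9}} = \left(-1122\right) \left(- \frac{9}{1096}\right) = \frac{5049}{548}$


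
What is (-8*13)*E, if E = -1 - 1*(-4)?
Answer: -312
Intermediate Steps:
E = 3 (E = -1 + 4 = 3)
(-8*13)*E = -8*13*3 = -104*3 = -312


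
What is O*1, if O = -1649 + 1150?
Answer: -499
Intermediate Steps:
O = -499
O*1 = -499*1 = -499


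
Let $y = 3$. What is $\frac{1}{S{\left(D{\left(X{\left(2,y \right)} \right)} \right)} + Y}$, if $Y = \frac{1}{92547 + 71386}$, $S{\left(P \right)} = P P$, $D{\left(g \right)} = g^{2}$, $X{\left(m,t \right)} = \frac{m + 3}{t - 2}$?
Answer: $\frac{163933}{102458126} \approx 0.0016$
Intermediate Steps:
$X{\left(m,t \right)} = \frac{3 + m}{-2 + t}$
$S{\left(P \right)} = P^{2}$
$Y = \frac{1}{163933} \approx 6.1001 \cdot 10^{-6}$
$\frac{1}{S{\left(D{\left(X{\left(2,y \right)} \right)} \right)} + Y} = \frac{1}{\left(\left(\frac{3 + 2}{-2 + 3}\right)^{2}\right)^{2} + \frac{1}{163933}} = \frac{1}{\left(\left(1^{-1} \cdot 5\right)^{2}\right)^{2} + \frac{1}{163933}} = \frac{1}{\left(\left(1 \cdot 5\right)^{2}\right)^{2} + \frac{1}{163933}} = \frac{1}{\left(5^{2}\right)^{2} + \frac{1}{163933}} = \frac{1}{25^{2} + \frac{1}{163933}} = \frac{1}{625 + \frac{1}{163933}} = \frac{1}{\frac{102458126}{163933}} = \frac{163933}{102458126}$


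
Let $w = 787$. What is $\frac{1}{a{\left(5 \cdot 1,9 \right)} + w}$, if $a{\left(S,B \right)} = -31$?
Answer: $\frac{1}{756} \approx 0.0013228$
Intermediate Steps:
$\frac{1}{a{\left(5 \cdot 1,9 \right)} + w} = \frac{1}{-31 + 787} = \frac{1}{756}$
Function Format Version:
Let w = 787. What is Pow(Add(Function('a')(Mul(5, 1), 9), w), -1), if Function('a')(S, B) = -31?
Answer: Rational(1, 756) ≈ 0.0013228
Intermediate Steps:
Pow(Add(Function('a')(Mul(5, 1), 9), w), -1) = Pow(Add(-31, 787), -1) = Pow(756, -1) = Rational(1, 756)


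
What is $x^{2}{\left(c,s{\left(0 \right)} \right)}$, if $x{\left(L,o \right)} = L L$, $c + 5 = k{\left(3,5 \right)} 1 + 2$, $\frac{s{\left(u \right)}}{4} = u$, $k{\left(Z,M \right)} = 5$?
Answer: $16$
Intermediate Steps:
$s{\left(u \right)} = 4 u$
$c = 2$ ($c = -5 + \left(5 \cdot 1 + 2\right) = -5 + \left(5 + 2\right) = -5 + 7 = 2$)
$x{\left(L,o \right)} = L^{2}$
$x^{2}{\left(c,s{\left(0 \right)} \right)} = \left(2^{2}\right)^{2} = 4^{2} = 16$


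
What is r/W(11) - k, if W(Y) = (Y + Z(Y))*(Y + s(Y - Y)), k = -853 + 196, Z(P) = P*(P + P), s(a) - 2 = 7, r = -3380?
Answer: 166052/253 ≈ 656.33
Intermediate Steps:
s(a) = 9 (s(a) = 2 + 7 = 9)
Z(P) = 2*P² (Z(P) = P*(2*P) = 2*P²)
k = -657
W(Y) = (9 + Y)*(Y + 2*Y²) (W(Y) = (Y + 2*Y²)*(Y + 9) = (Y + 2*Y²)*(9 + Y) = (9 + Y)*(Y + 2*Y²))
r/W(11) - k = -3380*1/(11*(9 + 2*11² + 19*11)) - 1*(-657) = -3380*1/(11*(9 + 2*121 + 209)) + 657 = -3380*1/(11*(9 + 242 + 209)) + 657 = -3380/(11*460) + 657 = -3380/5060 + 657 = -3380*1/5060 + 657 = -169/253 + 657 = 166052/253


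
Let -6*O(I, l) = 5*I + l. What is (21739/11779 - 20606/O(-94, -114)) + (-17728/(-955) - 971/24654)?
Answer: -1936817080191088/10122599386095 ≈ -191.34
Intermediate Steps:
O(I, l) = -5*I/6 - l/6 (O(I, l) = -(5*I + l)/6 = -(l + 5*I)/6 = -5*I/6 - l/6)
(21739/11779 - 20606/O(-94, -114)) + (-17728/(-955) - 971/24654) = (21739/11779 - 20606/(-⅚*(-94) - ⅙*(-114))) + (-17728/(-955) - 971/24654) = (21739*(1/11779) - 20606/(235/3 + 19)) + (-17728*(-1/955) - 971*1/24654) = (21739/11779 - 20606/292/3) + (17728/955 - 971/24654) = (21739/11779 - 20606*3/292) + 436138807/23544570 = (21739/11779 - 30909/146) + 436138807/23544570 = -360903217/1719734 + 436138807/23544570 = -1936817080191088/10122599386095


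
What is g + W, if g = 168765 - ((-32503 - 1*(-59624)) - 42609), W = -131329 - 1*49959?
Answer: 2965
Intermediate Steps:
W = -181288 (W = -131329 - 49959 = -181288)
g = 184253 (g = 168765 - ((-32503 + 59624) - 42609) = 168765 - (27121 - 42609) = 168765 - 1*(-15488) = 168765 + 15488 = 184253)
g + W = 184253 - 181288 = 2965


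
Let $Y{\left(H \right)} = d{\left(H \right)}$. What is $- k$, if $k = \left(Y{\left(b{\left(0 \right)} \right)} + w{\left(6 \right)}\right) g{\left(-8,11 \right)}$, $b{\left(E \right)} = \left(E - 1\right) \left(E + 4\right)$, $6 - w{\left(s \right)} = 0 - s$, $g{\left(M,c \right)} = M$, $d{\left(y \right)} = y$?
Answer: $64$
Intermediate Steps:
$w{\left(s \right)} = 6 + s$ ($w{\left(s \right)} = 6 - \left(0 - s\right) = 6 - - s = 6 + s$)
$b{\left(E \right)} = \left(-1 + E\right) \left(4 + E\right)$
$Y{\left(H \right)} = H$
$k = -64$ ($k = \left(\left(-4 + 0^{2} + 3 \cdot 0\right) + \left(6 + 6\right)\right) \left(-8\right) = \left(\left(-4 + 0 + 0\right) + 12\right) \left(-8\right) = \left(-4 + 12\right) \left(-8\right) = 8 \left(-8\right) = -64$)
$- k = \left(-1\right) \left(-64\right) = 64$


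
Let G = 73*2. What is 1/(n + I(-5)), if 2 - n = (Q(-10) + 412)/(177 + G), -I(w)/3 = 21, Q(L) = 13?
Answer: -19/1184 ≈ -0.016047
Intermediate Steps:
I(w) = -63 (I(w) = -3*21 = -63)
G = 146
n = 13/19 (n = 2 - (13 + 412)/(177 + 146) = 2 - 425/323 = 2 - 1*25/19 = 2 - 25/19 = 13/19 ≈ 0.68421)
1/(n + I(-5)) = 1/(13/19 - 63) = 1/(-1184/19) = -19/1184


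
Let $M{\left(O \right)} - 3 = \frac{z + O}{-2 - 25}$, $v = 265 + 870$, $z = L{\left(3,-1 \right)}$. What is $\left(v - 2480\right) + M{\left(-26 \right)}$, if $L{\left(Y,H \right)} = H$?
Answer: $-1341$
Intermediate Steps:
$z = -1$
$v = 1135$
$M{\left(O \right)} = \frac{82}{27} - \frac{O}{27}$ ($M{\left(O \right)} = 3 + \frac{-1 + O}{-2 - 25} = 3 + \frac{-1 + O}{-27} = 3 + \left(-1 + O\right) \left(- \frac{1}{27}\right) = 3 - \left(- \frac{1}{27} + \frac{O}{27}\right) = \frac{82}{27} - \frac{O}{27}$)
$\left(v - 2480\right) + M{\left(-26 \right)} = \left(1135 - 2480\right) + \left(\frac{82}{27} - - \frac{26}{27}\right) = -1345 + \left(\frac{82}{27} + \frac{26}{27}\right) = -1345 + 4 = -1341$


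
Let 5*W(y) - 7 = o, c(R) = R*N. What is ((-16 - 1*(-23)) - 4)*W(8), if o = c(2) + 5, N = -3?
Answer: 18/5 ≈ 3.6000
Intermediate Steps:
c(R) = -3*R (c(R) = R*(-3) = -3*R)
o = -1 (o = -3*2 + 5 = -6 + 5 = -1)
W(y) = 6/5 (W(y) = 7/5 + (⅕)*(-1) = 7/5 - ⅕ = 6/5)
((-16 - 1*(-23)) - 4)*W(8) = ((-16 - 1*(-23)) - 4)*(6/5) = ((-16 + 23) - 4)*(6/5) = (7 - 4)*(6/5) = 3*(6/5) = 18/5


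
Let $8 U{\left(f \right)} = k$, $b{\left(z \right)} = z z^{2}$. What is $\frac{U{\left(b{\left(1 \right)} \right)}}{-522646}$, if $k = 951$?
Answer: $- \frac{951}{4181168} \approx -0.00022745$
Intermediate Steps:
$b{\left(z \right)} = z^{3}$
$U{\left(f \right)} = \frac{951}{8}$ ($U{\left(f \right)} = \frac{1}{8} \cdot 951 = \frac{951}{8}$)
$\frac{U{\left(b{\left(1 \right)} \right)}}{-522646} = \frac{951}{8 \left(-522646\right)} = \frac{951}{8} \left(- \frac{1}{522646}\right) = - \frac{951}{4181168}$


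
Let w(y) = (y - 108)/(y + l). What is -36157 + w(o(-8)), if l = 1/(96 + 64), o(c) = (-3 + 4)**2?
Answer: -5838397/161 ≈ -36263.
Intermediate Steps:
o(c) = 1 (o(c) = 1**2 = 1)
l = 1/160 ≈ 0.0062500
w(y) = (-108 + y)/(1/160 + y) (w(y) = (y - 108)/(y + 1/160) = (-108 + y)/(1/160 + y))
-36157 + w(o(-8)) = -36157 + 160*(-108 + 1)/(1 + 160*1) = -36157 + 160*(-107)/(1 + 160) = -36157 + 160*(-107)/161 = -36157 + 160*(1/161)*(-107) = -36157 - 17120/161 = -5838397/161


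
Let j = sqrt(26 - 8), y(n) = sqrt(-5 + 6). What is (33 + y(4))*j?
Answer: 102*sqrt(2) ≈ 144.25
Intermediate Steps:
y(n) = 1 (y(n) = sqrt(1) = 1)
j = 3*sqrt(2) (j = sqrt(18) = 3*sqrt(2) ≈ 4.2426)
(33 + y(4))*j = (33 + 1)*(3*sqrt(2)) = 34*(3*sqrt(2)) = 102*sqrt(2)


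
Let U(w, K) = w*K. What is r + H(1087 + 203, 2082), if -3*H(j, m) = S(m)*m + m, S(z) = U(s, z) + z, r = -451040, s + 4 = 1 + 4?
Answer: -3341550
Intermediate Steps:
s = 1 (s = -4 + (1 + 4) = -4 + 5 = 1)
U(w, K) = K*w
S(z) = 2*z (S(z) = z*1 + z = z + z = 2*z)
H(j, m) = -2*m²/3 - m/3 (H(j, m) = -((2*m)*m + m)/3 = -(2*m² + m)/3 = -(m + 2*m²)/3 = -2*m²/3 - m/3)
r + H(1087 + 203, 2082) = -451040 - ⅓*2082*(1 + 2*2082) = -451040 - ⅓*2082*(1 + 4164) = -451040 - ⅓*2082*4165 = -451040 - 2890510 = -3341550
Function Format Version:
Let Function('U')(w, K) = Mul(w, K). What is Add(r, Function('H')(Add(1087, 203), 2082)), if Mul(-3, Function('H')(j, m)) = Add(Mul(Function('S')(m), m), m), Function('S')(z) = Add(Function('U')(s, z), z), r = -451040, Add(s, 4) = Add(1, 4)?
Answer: -3341550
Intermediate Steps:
s = 1 (s = Add(-4, Add(1, 4)) = Add(-4, 5) = 1)
Function('U')(w, K) = Mul(K, w)
Function('S')(z) = Mul(2, z) (Function('S')(z) = Add(Mul(z, 1), z) = Add(z, z) = Mul(2, z))
Function('H')(j, m) = Add(Mul(Rational(-2, 3), Pow(m, 2)), Mul(Rational(-1, 3), m)) (Function('H')(j, m) = Mul(Rational(-1, 3), Add(Mul(Mul(2, m), m), m)) = Mul(Rational(-1, 3), Add(Mul(2, Pow(m, 2)), m)) = Mul(Rational(-1, 3), Add(m, Mul(2, Pow(m, 2)))) = Add(Mul(Rational(-2, 3), Pow(m, 2)), Mul(Rational(-1, 3), m)))
Add(r, Function('H')(Add(1087, 203), 2082)) = Add(-451040, Mul(Rational(-1, 3), 2082, Add(1, Mul(2, 2082)))) = Add(-451040, Mul(Rational(-1, 3), 2082, Add(1, 4164))) = Add(-451040, Mul(Rational(-1, 3), 2082, 4165)) = Add(-451040, -2890510) = -3341550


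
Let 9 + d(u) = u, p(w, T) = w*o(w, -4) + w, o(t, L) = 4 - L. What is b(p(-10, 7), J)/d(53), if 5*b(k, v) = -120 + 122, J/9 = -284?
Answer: 1/110 ≈ 0.0090909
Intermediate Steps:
p(w, T) = 9*w (p(w, T) = w*(4 - 1*(-4)) + w = w*(4 + 4) + w = w*8 + w = 8*w + w = 9*w)
J = -2556 (J = 9*(-284) = -2556)
b(k, v) = ⅖ (b(k, v) = (-120 + 122)/5 = (⅕)*2 = ⅖)
d(u) = -9 + u
b(p(-10, 7), J)/d(53) = 2/(5*(-9 + 53)) = (⅖)/44 = (⅖)*(1/44) = 1/110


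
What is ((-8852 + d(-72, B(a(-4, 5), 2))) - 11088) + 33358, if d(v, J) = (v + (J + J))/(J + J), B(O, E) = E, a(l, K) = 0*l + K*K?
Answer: 13401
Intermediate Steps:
a(l, K) = K**2 (a(l, K) = 0 + K**2 = K**2)
d(v, J) = (v + 2*J)/(2*J) (d(v, J) = (v + 2*J)/((2*J)) = (v + 2*J)*(1/(2*J)) = (v + 2*J)/(2*J))
((-8852 + d(-72, B(a(-4, 5), 2))) - 11088) + 33358 = ((-8852 + (2 + (1/2)*(-72))/2) - 11088) + 33358 = ((-8852 + (2 - 36)/2) - 11088) + 33358 = ((-8852 + (1/2)*(-34)) - 11088) + 33358 = ((-8852 - 17) - 11088) + 33358 = (-8869 - 11088) + 33358 = -19957 + 33358 = 13401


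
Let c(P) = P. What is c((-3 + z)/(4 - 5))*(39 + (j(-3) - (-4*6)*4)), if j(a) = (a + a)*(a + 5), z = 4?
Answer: -123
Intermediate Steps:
j(a) = 2*a*(5 + a) (j(a) = (2*a)*(5 + a) = 2*a*(5 + a))
c((-3 + z)/(4 - 5))*(39 + (j(-3) - (-4*6)*4)) = ((-3 + 4)/(4 - 5))*(39 + (2*(-3)*(5 - 3) - (-4*6)*4)) = (1/(-1))*(39 + (2*(-3)*2 - (-24)*4)) = (1*(-1))*(39 + (-12 - 1*(-96))) = -(39 + (-12 + 96)) = -(39 + 84) = -1*123 = -123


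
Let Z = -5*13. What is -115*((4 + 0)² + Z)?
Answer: 5635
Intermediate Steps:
Z = -65
-115*((4 + 0)² + Z) = -115*((4 + 0)² - 65) = -115*(4² - 65) = -115*(16 - 65) = -115*(-49) = 5635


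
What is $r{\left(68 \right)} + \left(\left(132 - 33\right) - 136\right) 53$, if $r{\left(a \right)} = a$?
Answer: $-1893$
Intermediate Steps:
$r{\left(68 \right)} + \left(\left(132 - 33\right) - 136\right) 53 = 68 + \left(\left(132 - 33\right) - 136\right) 53 = 68 + \left(99 - 136\right) 53 = 68 - 1961 = -1893$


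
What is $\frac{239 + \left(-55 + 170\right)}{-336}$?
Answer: $- \frac{59}{56} \approx -1.0536$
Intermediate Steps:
$\frac{239 + \left(-55 + 170\right)}{-336} = \left(239 + 115\right) \left(- \frac{1}{336}\right) = 354 \left(- \frac{1}{336}\right) = - \frac{59}{56}$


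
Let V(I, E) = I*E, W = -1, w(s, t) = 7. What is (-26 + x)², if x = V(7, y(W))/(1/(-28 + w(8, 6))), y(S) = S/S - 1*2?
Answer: 14641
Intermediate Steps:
y(S) = -1 (y(S) = 1 - 2 = -1)
V(I, E) = E*I
x = 147 (x = (-1*7)/(1/(-28 + 7)) = -7/(1/(-21)) = -7/(-1/21) = -7*(-21) = 147)
(-26 + x)² = (-26 + 147)² = 121² = 14641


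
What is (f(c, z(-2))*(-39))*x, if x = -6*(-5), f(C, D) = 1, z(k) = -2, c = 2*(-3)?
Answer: -1170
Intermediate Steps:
c = -6
x = 30
(f(c, z(-2))*(-39))*x = (1*(-39))*30 = -39*30 = -1170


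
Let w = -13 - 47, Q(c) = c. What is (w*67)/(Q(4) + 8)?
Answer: -335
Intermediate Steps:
w = -60
(w*67)/(Q(4) + 8) = (-60*67)/(4 + 8) = -4020/12 = -4020*1/12 = -335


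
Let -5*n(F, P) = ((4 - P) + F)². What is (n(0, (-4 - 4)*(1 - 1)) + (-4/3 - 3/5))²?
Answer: 5929/225 ≈ 26.351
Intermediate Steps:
n(F, P) = -(4 + F - P)²/5 (n(F, P) = -((4 - P) + F)²/5 = -(4 + F - P)²/5)
(n(0, (-4 - 4)*(1 - 1)) + (-4/3 - 3/5))² = (-(4 + 0 - (-4 - 4)*(1 - 1))²/5 + (-4/3 - 3/5))² = (-(4 + 0 - (-8)*0)²/5 + (-4*⅓ - 3*⅕))² = (-(4 + 0 - 1*0)²/5 + (-4/3 - ⅗))² = (-(4 + 0 + 0)²/5 - 29/15)² = (-⅕*4² - 29/15)² = (-⅕*16 - 29/15)² = (-16/5 - 29/15)² = (-77/15)² = 5929/225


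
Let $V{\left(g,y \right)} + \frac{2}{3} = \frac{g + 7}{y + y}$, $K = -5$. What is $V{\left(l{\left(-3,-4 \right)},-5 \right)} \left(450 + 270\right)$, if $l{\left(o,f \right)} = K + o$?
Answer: $-408$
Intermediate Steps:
$l{\left(o,f \right)} = -5 + o$
$V{\left(g,y \right)} = - \frac{2}{3} + \frac{7 + g}{2 y}$ ($V{\left(g,y \right)} = - \frac{2}{3} + \frac{g + 7}{y + y} = - \frac{2}{3} + \frac{7 + g}{2 y}$)
$V{\left(l{\left(-3,-4 \right)},-5 \right)} \left(450 + 270\right) = \frac{21 - -20 + 3 \left(-5 - 3\right)}{6 \left(-5\right)} \left(450 + 270\right) = \frac{1}{6} \left(- \frac{1}{5}\right) \left(21 + 20 + 3 \left(-8\right)\right) 720 = \frac{1}{6} \left(- \frac{1}{5}\right) \left(21 + 20 - 24\right) 720 = \frac{1}{6} \left(- \frac{1}{5}\right) 17 \cdot 720 = \left(- \frac{17}{30}\right) 720 = -408$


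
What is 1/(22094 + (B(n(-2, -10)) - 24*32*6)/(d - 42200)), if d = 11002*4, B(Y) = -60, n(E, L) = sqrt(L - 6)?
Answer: 452/9985321 ≈ 4.5266e-5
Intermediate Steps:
n(E, L) = sqrt(-6 + L)
d = 44008
1/(22094 + (B(n(-2, -10)) - 24*32*6)/(d - 42200)) = 1/(22094 + (-60 - 24*32*6)/(44008 - 42200)) = 1/(22094 + (-60 - 768*6)/1808) = 1/(22094 + (-60 - 4608)*(1/1808)) = 1/(22094 - 4668*1/1808) = 1/(22094 - 1167/452) = 1/(9985321/452) = 452/9985321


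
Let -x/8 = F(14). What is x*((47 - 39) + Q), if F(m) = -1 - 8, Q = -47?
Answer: -2808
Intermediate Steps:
F(m) = -9
x = 72 (x = -8*(-9) = 72)
x*((47 - 39) + Q) = 72*((47 - 39) - 47) = 72*(8 - 47) = 72*(-39) = -2808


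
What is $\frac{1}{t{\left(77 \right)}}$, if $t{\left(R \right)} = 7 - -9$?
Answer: $\frac{1}{16} \approx 0.0625$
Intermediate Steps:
$t{\left(R \right)} = 16$ ($t{\left(R \right)} = 7 + 9 = 16$)
$\frac{1}{t{\left(77 \right)}} = \frac{1}{16}$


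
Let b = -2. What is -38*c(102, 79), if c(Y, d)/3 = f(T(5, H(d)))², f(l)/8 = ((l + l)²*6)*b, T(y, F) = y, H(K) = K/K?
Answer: -10506240000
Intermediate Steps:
H(K) = 1
f(l) = -384*l² (f(l) = 8*(((l + l)²*6)*(-2)) = 8*(((2*l)²*6)*(-2)) = 8*(((4*l²)*6)*(-2)) = 8*((24*l²)*(-2)) = 8*(-48*l²) = -384*l²)
c(Y, d) = 276480000 (c(Y, d) = 3*(-384*5²)² = 3*(-384*25)² = 3*(-9600)² = 3*92160000 = 276480000)
-38*c(102, 79) = -38*276480000 = -10506240000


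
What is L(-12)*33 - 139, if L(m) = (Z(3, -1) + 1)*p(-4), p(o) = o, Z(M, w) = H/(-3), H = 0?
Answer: -271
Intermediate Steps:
Z(M, w) = 0 (Z(M, w) = 0/(-3) = 0*(-⅓) = 0)
L(m) = -4 (L(m) = (0 + 1)*(-4) = 1*(-4) = -4)
L(-12)*33 - 139 = -4*33 - 139 = -132 - 139 = -271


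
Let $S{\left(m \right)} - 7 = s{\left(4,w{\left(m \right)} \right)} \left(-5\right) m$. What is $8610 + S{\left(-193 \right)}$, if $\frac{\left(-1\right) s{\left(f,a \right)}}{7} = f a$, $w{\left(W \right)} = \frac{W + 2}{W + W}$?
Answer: $-4753$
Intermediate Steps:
$w{\left(W \right)} = \frac{2 + W}{2 W}$
$s{\left(f,a \right)} = - 7 a f$ ($s{\left(f,a \right)} = - 7 f a = - 7 a f$)
$S{\left(m \right)} = 147 + 70 m$ ($S{\left(m \right)} = 7 + \left(-7\right) \frac{2 + m}{2 m} 4 \left(-5\right) m = 7 + - \frac{14 \left(2 + m\right)}{m} \left(-5\right) m = 7 + \frac{70 \left(2 + m\right)}{m} m = 7 + \left(140 + 70 m\right) = 147 + 70 m$)
$8610 + S{\left(-193 \right)} = 8610 + \left(147 + 70 \left(-193\right)\right) = 8610 + \left(147 - 13510\right) = 8610 - 13363 = -4753$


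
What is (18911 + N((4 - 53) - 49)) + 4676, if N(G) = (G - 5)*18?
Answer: 21733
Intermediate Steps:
N(G) = -90 + 18*G (N(G) = (-5 + G)*18 = -90 + 18*G)
(18911 + N((4 - 53) - 49)) + 4676 = (18911 + (-90 + 18*((4 - 53) - 49))) + 4676 = (18911 + (-90 + 18*(-49 - 49))) + 4676 = (18911 + (-90 + 18*(-98))) + 4676 = (18911 + (-90 - 1764)) + 4676 = (18911 - 1854) + 4676 = 17057 + 4676 = 21733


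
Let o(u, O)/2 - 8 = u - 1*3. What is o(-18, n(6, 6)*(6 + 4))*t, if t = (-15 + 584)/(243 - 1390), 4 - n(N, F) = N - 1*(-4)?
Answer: 14794/1147 ≈ 12.898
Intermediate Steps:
n(N, F) = -N (n(N, F) = 4 - (N - 1*(-4)) = 4 - (N + 4) = 4 - (4 + N) = 4 + (-4 - N) = -N)
o(u, O) = 10 + 2*u (o(u, O) = 16 + 2*(u - 1*3) = 16 + 2*(u - 3) = 16 + 2*(-3 + u) = 16 + (-6 + 2*u) = 10 + 2*u)
t = -569/1147 (t = 569/(-1147) = 569*(-1/1147) = -569/1147 ≈ -0.49608)
o(-18, n(6, 6)*(6 + 4))*t = (10 + 2*(-18))*(-569/1147) = (10 - 36)*(-569/1147) = -26*(-569/1147) = 14794/1147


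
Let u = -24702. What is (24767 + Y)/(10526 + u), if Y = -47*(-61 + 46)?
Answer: -796/443 ≈ -1.7968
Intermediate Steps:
Y = 705 (Y = -47*(-15) = 705)
(24767 + Y)/(10526 + u) = (24767 + 705)/(10526 - 24702) = 25472/(-14176) = 25472*(-1/14176) = -796/443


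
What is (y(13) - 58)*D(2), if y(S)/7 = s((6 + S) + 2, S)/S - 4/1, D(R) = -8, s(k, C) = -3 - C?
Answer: 9840/13 ≈ 756.92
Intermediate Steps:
y(S) = -28 + 7*(-3 - S)/S (y(S) = 7*((-3 - S)/S - 4/1) = 7*((-3 - S)/S - 4*1) = 7*((-3 - S)/S - 4) = 7*(-4 + (-3 - S)/S) = -28 + 7*(-3 - S)/S)
(y(13) - 58)*D(2) = ((-35 - 21/13) - 58)*(-8) = (-476/13 - 58)*(-8) = -1230/13*(-8) = 9840/13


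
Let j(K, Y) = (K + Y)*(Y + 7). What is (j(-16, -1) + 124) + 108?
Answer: 130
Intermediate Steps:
j(K, Y) = (7 + Y)*(K + Y) (j(K, Y) = (K + Y)*(7 + Y) = (7 + Y)*(K + Y))
(j(-16, -1) + 124) + 108 = (((-1)² + 7*(-16) + 7*(-1) - 16*(-1)) + 124) + 108 = ((1 - 112 - 7 + 16) + 124) + 108 = (-102 + 124) + 108 = 22 + 108 = 130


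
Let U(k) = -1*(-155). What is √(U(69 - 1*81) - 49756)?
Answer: I*√49601 ≈ 222.71*I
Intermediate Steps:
U(k) = 155
√(U(69 - 1*81) - 49756) = √(155 - 49756) = √(-49601) = I*√49601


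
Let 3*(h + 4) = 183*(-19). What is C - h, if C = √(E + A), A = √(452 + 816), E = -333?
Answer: 1163 + √(-333 + 2*√317) ≈ 1163.0 + 17.245*I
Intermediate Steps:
A = 2*√317 (A = √1268 = 2*√317 ≈ 35.609)
h = -1163 (h = -4 + (183*(-19))/3 = -4 + (⅓)*(-3477) = -4 - 1159 = -1163)
C = √(-333 + 2*√317) ≈ 17.245*I
C - h = √(-333 + 2*√317) - 1*(-1163) = √(-333 + 2*√317) + 1163 = 1163 + √(-333 + 2*√317)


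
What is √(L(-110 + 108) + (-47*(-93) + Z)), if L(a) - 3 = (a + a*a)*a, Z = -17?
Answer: √4353 ≈ 65.977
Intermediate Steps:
L(a) = 3 + a*(a + a²) (L(a) = 3 + (a + a*a)*a = 3 + (a + a²)*a = 3 + a*(a + a²))
√(L(-110 + 108) + (-47*(-93) + Z)) = √((3 + (-110 + 108)² + (-110 + 108)³) + (-47*(-93) - 17)) = √((3 + (-2)² + (-2)³) + (4371 - 17)) = √((3 + 4 - 8) + 4354) = √(-1 + 4354) = √4353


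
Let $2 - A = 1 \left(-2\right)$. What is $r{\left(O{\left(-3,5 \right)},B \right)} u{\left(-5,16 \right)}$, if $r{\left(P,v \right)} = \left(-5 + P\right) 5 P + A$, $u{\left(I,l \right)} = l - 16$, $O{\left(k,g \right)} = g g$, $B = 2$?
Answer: $0$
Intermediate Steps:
$O{\left(k,g \right)} = g^{2}$
$A = 4$ ($A = 2 - 1 \left(-2\right) = 2 - -2 = 2 + 2 = 4$)
$u{\left(I,l \right)} = -16 + l$
$r{\left(P,v \right)} = 4 + P \left(-25 + 5 P\right)$ ($r{\left(P,v \right)} = \left(-5 + P\right) 5 P + 4 = \left(-25 + 5 P\right) P + 4 = P \left(-25 + 5 P\right) + 4 = 4 + P \left(-25 + 5 P\right)$)
$r{\left(O{\left(-3,5 \right)},B \right)} u{\left(-5,16 \right)} = \left(4 - 25 \cdot 5^{2} + 5 \left(5^{2}\right)^{2}\right) \left(-16 + 16\right) = \left(4 - 625 + 5 \cdot 25^{2}\right) 0 = \left(4 - 625 + 5 \cdot 625\right) 0 = \left(4 - 625 + 3125\right) 0 = 2504 \cdot 0 = 0$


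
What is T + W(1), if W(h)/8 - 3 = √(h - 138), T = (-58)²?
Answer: 3388 + 8*I*√137 ≈ 3388.0 + 93.638*I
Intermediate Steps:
T = 3364
W(h) = 24 + 8*√(-138 + h) (W(h) = 24 + 8*√(h - 138) = 24 + 8*√(-138 + h))
T + W(1) = 3364 + (24 + 8*√(-138 + 1)) = 3364 + (24 + 8*√(-137)) = 3364 + (24 + 8*(I*√137)) = 3364 + (24 + 8*I*√137) = 3388 + 8*I*√137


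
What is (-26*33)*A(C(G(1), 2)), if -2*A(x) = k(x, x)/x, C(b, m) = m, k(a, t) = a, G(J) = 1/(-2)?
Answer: 429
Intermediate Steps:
G(J) = -1/2
A(x) = -1/2 (A(x) = -x/(2*x) = -1/2*1 = -1/2)
(-26*33)*A(C(G(1), 2)) = -26*33*(-1/2) = -858*(-1/2) = 429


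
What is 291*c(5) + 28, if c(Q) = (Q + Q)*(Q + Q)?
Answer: 29128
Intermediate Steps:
c(Q) = 4*Q**2 (c(Q) = (2*Q)*(2*Q) = 4*Q**2)
291*c(5) + 28 = 291*(4*5**2) + 28 = 291*(4*25) + 28 = 291*100 + 28 = 29100 + 28 = 29128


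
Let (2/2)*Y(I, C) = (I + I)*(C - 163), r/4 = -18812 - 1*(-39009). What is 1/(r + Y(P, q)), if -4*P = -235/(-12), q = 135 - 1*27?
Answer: 24/1951837 ≈ 1.2296e-5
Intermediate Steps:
q = 108 (q = 135 - 27 = 108)
r = 80788 (r = 4*(-18812 - 1*(-39009)) = 4*(-18812 + 39009) = 4*20197 = 80788)
P = -235/48 (P = -(-235)/(4*(-12)) = -(-235)*(-1)/(4*12) = -¼*235/12 = -235/48 ≈ -4.8958)
Y(I, C) = 2*I*(-163 + C) (Y(I, C) = (I + I)*(C - 163) = (2*I)*(-163 + C) = 2*I*(-163 + C))
1/(r + Y(P, q)) = 1/(80788 + 2*(-235/48)*(-163 + 108)) = 1/(80788 + 2*(-235/48)*(-55)) = 1/(80788 + 12925/24) = 1/(1951837/24) = 24/1951837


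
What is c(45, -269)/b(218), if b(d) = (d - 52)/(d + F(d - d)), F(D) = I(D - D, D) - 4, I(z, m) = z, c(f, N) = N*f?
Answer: -1295235/83 ≈ -15605.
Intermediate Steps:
F(D) = -4 (F(D) = (D - D) - 4 = 0 - 4 = -4)
b(d) = (-52 + d)/(-4 + d) (b(d) = (d - 52)/(d - 4) = (-52 + d)/(-4 + d))
c(45, -269)/b(218) = (-269*45)/(((-52 + 218)/(-4 + 218))) = -12105/(166/214) = -12105/((1/214)*166) = -12105/83/107 = -12105*107/83 = -1295235/83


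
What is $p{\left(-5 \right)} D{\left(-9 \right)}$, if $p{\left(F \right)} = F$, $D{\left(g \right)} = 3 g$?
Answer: $135$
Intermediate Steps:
$p{\left(-5 \right)} D{\left(-9 \right)} = - 5 \cdot 3 \left(-9\right) = \left(-5\right) \left(-27\right) = 135$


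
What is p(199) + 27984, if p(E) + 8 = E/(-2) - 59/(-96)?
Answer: 2676203/96 ≈ 27877.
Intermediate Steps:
p(E) = -709/96 - E/2 (p(E) = -8 + (E/(-2) - 59/(-96)) = -8 + (E*(-½) - 59*(-1/96)) = -8 + (-E/2 + 59/96) = -8 + (59/96 - E/2) = -709/96 - E/2)
p(199) + 27984 = (-709/96 - ½*199) + 27984 = (-709/96 - 199/2) + 27984 = -10261/96 + 27984 = 2676203/96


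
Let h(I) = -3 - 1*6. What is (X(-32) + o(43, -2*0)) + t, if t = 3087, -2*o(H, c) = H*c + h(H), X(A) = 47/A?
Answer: 98881/32 ≈ 3090.0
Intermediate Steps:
h(I) = -9 (h(I) = -3 - 6 = -9)
o(H, c) = 9/2 - H*c/2 (o(H, c) = -(H*c - 9)/2 = -(-9 + H*c)/2 = 9/2 - H*c/2)
(X(-32) + o(43, -2*0)) + t = (47/(-32) + (9/2 - ½*43*(-2*0))) + 3087 = (47*(-1/32) + (9/2 - ½*43*0)) + 3087 = (-47/32 + (9/2 + 0)) + 3087 = (-47/32 + 9/2) + 3087 = 97/32 + 3087 = 98881/32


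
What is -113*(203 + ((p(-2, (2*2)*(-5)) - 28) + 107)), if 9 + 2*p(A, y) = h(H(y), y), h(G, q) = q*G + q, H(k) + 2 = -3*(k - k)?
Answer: -64975/2 ≈ -32488.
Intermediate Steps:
H(k) = -2 (H(k) = -2 - 3*(k - k) = -2 - 3*0 = -2 + 0 = -2)
h(G, q) = q + G*q (h(G, q) = G*q + q = q + G*q)
p(A, y) = -9/2 - y/2 (p(A, y) = -9/2 + (y*(1 - 2))/2 = -9/2 + (y*(-1))/2 = -9/2 + (-y)/2 = -9/2 - y/2)
-113*(203 + ((p(-2, (2*2)*(-5)) - 28) + 107)) = -113*(203 + (((-9/2 - 2*2*(-5)/2) - 28) + 107)) = -113*(203 + (((-9/2 - 2*(-5)) - 28) + 107)) = -113*(203 + (((-9/2 - ½*(-20)) - 28) + 107)) = -113*(203 + (((-9/2 + 10) - 28) + 107)) = -113*(203 + ((11/2 - 28) + 107)) = -113*(203 + (-45/2 + 107)) = -113*(203 + 169/2) = -113*575/2 = -64975/2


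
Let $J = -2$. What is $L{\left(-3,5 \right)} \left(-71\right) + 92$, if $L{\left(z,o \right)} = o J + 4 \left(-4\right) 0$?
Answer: $802$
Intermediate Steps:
$L{\left(z,o \right)} = - 2 o$ ($L{\left(z,o \right)} = o \left(-2\right) + 4 \left(-4\right) 0 = - 2 o - 0 = - 2 o + 0 = - 2 o$)
$L{\left(-3,5 \right)} \left(-71\right) + 92 = \left(-2\right) 5 \left(-71\right) + 92 = \left(-10\right) \left(-71\right) + 92 = 710 + 92 = 802$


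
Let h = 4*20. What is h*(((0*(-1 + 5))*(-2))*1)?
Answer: 0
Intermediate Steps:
h = 80
h*(((0*(-1 + 5))*(-2))*1) = 80*(((0*(-1 + 5))*(-2))*1) = 80*(((0*4)*(-2))*1) = 80*((0*(-2))*1) = 80*(0*1) = 80*0 = 0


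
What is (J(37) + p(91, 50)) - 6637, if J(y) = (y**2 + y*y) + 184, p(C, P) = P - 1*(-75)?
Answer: -3590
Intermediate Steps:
p(C, P) = 75 + P (p(C, P) = P + 75 = 75 + P)
J(y) = 184 + 2*y**2 (J(y) = (y**2 + y**2) + 184 = 2*y**2 + 184 = 184 + 2*y**2)
(J(37) + p(91, 50)) - 6637 = ((184 + 2*37**2) + (75 + 50)) - 6637 = ((184 + 2*1369) + 125) - 6637 = ((184 + 2738) + 125) - 6637 = (2922 + 125) - 6637 = 3047 - 6637 = -3590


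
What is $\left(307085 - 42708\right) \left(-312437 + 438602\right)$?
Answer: $33355124205$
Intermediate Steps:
$\left(307085 - 42708\right) \left(-312437 + 438602\right) = 264377 \cdot 126165 = 33355124205$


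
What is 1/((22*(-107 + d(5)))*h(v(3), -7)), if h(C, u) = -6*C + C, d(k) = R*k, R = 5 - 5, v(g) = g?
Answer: 1/35310 ≈ 2.8321e-5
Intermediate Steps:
R = 0
d(k) = 0 (d(k) = 0*k = 0)
h(C, u) = -5*C
1/((22*(-107 + d(5)))*h(v(3), -7)) = 1/((22*(-107 + 0))*(-5*3)) = 1/((22*(-107))*(-15)) = 1/(-2354*(-15)) = 1/35310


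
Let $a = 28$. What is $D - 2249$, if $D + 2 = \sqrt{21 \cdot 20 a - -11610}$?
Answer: $-2251 + \sqrt{23370} \approx -2098.1$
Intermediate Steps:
$D = -2 + \sqrt{23370}$ ($D = -2 + \sqrt{21 \cdot 20 \cdot 28 - -11610} = -2 + \sqrt{420 \cdot 28 + 11610} = -2 + \sqrt{11760 + 11610} = -2 + \sqrt{23370} \approx 150.87$)
$D - 2249 = \left(-2 + \sqrt{23370}\right) - 2249 = -2251 + \sqrt{23370}$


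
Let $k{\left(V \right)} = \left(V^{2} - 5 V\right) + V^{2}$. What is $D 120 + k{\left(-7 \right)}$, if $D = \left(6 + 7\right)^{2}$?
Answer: $20413$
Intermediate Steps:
$k{\left(V \right)} = - 5 V + 2 V^{2}$
$D = 169$ ($D = 13^{2} = 169$)
$D 120 + k{\left(-7 \right)} = 169 \cdot 120 - 7 \left(-5 + 2 \left(-7\right)\right) = 20280 - 7 \left(-5 - 14\right) = 20280 - -133 = 20280 + 133 = 20413$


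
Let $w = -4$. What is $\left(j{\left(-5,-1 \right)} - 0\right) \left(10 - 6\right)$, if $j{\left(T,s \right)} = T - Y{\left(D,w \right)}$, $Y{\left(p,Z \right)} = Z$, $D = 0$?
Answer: $-4$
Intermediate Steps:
$j{\left(T,s \right)} = 4 + T$ ($j{\left(T,s \right)} = T - -4 = T + 4 = 4 + T$)
$\left(j{\left(-5,-1 \right)} - 0\right) \left(10 - 6\right) = \left(\left(4 - 5\right) - 0\right) \left(10 - 6\right) = \left(-1 + 0\right) 4 = \left(-1\right) 4 = -4$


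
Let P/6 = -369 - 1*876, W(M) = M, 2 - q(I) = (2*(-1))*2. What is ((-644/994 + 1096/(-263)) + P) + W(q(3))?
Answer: -139465186/18673 ≈ -7468.8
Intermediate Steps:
q(I) = 6 (q(I) = 2 - 2*(-1)*2 = 2 - (-2)*2 = 2 - 1*(-4) = 2 + 4 = 6)
P = -7470 (P = 6*(-369 - 1*876) = 6*(-369 - 876) = 6*(-1245) = -7470)
((-644/994 + 1096/(-263)) + P) + W(q(3)) = ((-644/994 + 1096/(-263)) - 7470) + 6 = ((-644*1/994 + 1096*(-1/263)) - 7470) + 6 = ((-46/71 - 1096/263) - 7470) + 6 = (-89914/18673 - 7470) + 6 = -139577224/18673 + 6 = -139465186/18673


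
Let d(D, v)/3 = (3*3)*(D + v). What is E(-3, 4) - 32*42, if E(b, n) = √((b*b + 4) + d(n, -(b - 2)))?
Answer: -1328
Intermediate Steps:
d(D, v) = 27*D + 27*v (d(D, v) = 3*((3*3)*(D + v)) = 3*(9*(D + v)) = 3*(9*D + 9*v) = 27*D + 27*v)
E(b, n) = √(58 + b² - 27*b + 27*n) (E(b, n) = √((b*b + 4) + (27*n + 27*(-(b - 2)))) = √((b² + 4) + (27*n + 27*(-(-2 + b)))) = √((4 + b²) + (27*n + 27*(2 - b))) = √((4 + b²) + (27*n + (54 - 27*b))) = √((4 + b²) + (54 - 27*b + 27*n)) = √(58 + b² - 27*b + 27*n))
E(-3, 4) - 32*42 = √(58 + (-3)² - 27*(-3) + 27*4) - 32*42 = √(58 + 9 + 81 + 108) - 1344 = √256 - 1344 = 16 - 1344 = -1328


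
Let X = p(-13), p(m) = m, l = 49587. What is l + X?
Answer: 49574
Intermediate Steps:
X = -13
l + X = 49587 - 13 = 49574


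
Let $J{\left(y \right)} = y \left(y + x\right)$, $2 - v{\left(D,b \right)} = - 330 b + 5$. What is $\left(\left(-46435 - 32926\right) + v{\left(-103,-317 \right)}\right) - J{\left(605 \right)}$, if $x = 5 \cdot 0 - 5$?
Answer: $-546974$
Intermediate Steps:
$x = -5$ ($x = 0 - 5 = -5$)
$v{\left(D,b \right)} = -3 + 330 b$ ($v{\left(D,b \right)} = 2 - \left(- 330 b + 5\right) = 2 - \left(5 - 330 b\right) = 2 + \left(-5 + 330 b\right) = -3 + 330 b$)
$J{\left(y \right)} = y \left(-5 + y\right)$ ($J{\left(y \right)} = y \left(y - 5\right) = y \left(-5 + y\right)$)
$\left(\left(-46435 - 32926\right) + v{\left(-103,-317 \right)}\right) - J{\left(605 \right)} = \left(\left(-46435 - 32926\right) + \left(-3 + 330 \left(-317\right)\right)\right) - 605 \left(-5 + 605\right) = \left(-79361 - 104613\right) - 605 \cdot 600 = \left(-79361 - 104613\right) - 363000 = -183974 - 363000 = -546974$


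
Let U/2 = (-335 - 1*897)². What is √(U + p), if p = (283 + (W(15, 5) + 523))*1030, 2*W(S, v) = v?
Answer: 7*√78947 ≈ 1966.8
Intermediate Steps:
W(S, v) = v/2
U = 3035648 (U = 2*(-335 - 1*897)² = 2*(-335 - 897)² = 2*(-1232)² = 2*1517824 = 3035648)
p = 832755 (p = (283 + ((½)*5 + 523))*1030 = (283 + (5/2 + 523))*1030 = (283 + 1051/2)*1030 = (1617/2)*1030 = 832755)
√(U + p) = √(3035648 + 832755) = √3868403 = 7*√78947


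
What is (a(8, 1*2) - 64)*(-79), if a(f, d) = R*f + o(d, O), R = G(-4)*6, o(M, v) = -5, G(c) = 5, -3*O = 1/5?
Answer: -13509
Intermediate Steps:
O = -1/15 (O = -1/3/5 = -1/3*1/5 = -1/15 ≈ -0.066667)
R = 30 (R = 5*6 = 30)
a(f, d) = -5 + 30*f (a(f, d) = 30*f - 5 = -5 + 30*f)
(a(8, 1*2) - 64)*(-79) = ((-5 + 30*8) - 64)*(-79) = ((-5 + 240) - 64)*(-79) = (235 - 64)*(-79) = 171*(-79) = -13509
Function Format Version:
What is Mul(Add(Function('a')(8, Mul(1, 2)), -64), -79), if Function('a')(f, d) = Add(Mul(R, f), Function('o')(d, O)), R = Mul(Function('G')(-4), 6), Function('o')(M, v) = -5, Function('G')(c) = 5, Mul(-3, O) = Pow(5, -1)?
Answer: -13509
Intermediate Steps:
O = Rational(-1, 15) (O = Mul(Rational(-1, 3), Pow(5, -1)) = Mul(Rational(-1, 3), Rational(1, 5)) = Rational(-1, 15) ≈ -0.066667)
R = 30 (R = Mul(5, 6) = 30)
Function('a')(f, d) = Add(-5, Mul(30, f)) (Function('a')(f, d) = Add(Mul(30, f), -5) = Add(-5, Mul(30, f)))
Mul(Add(Function('a')(8, Mul(1, 2)), -64), -79) = Mul(Add(Add(-5, Mul(30, 8)), -64), -79) = Mul(Add(Add(-5, 240), -64), -79) = Mul(Add(235, -64), -79) = Mul(171, -79) = -13509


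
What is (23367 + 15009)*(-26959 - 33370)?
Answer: -2315185704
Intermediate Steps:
(23367 + 15009)*(-26959 - 33370) = 38376*(-60329) = -2315185704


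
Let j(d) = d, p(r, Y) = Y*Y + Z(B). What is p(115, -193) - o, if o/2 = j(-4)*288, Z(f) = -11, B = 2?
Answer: 39542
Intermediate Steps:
p(r, Y) = -11 + Y² (p(r, Y) = Y*Y - 11 = Y² - 11 = -11 + Y²)
o = -2304 (o = 2*(-4*288) = 2*(-1152) = -2304)
p(115, -193) - o = (-11 + (-193)²) - 1*(-2304) = (-11 + 37249) + 2304 = 37238 + 2304 = 39542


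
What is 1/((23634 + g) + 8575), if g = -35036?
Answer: -1/2827 ≈ -0.00035373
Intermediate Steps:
1/((23634 + g) + 8575) = 1/((23634 - 35036) + 8575) = 1/(-11402 + 8575) = 1/(-2827) = -1/2827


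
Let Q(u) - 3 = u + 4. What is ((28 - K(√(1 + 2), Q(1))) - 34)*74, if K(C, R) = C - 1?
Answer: -370 - 74*√3 ≈ -498.17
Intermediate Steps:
Q(u) = 7 + u (Q(u) = 3 + (u + 4) = 3 + (4 + u) = 7 + u)
K(C, R) = -1 + C
((28 - K(√(1 + 2), Q(1))) - 34)*74 = ((28 - (-1 + √(1 + 2))) - 34)*74 = ((28 - (-1 + √3)) - 34)*74 = ((28 + (1 - √3)) - 34)*74 = ((29 - √3) - 34)*74 = (-5 - √3)*74 = -370 - 74*√3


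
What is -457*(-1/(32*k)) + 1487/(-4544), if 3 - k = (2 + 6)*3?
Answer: -96121/95424 ≈ -1.0073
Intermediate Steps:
k = -21 (k = 3 - (2 + 6)*3 = 3 - 8*3 = 3 - 1*24 = 3 - 24 = -21)
-457*(-1/(32*k)) + 1487/(-4544) = -457/(-21*16*(-2)) + 1487/(-4544) = -457/((-336*(-2))) + 1487*(-1/4544) = -457/672 - 1487/4544 = -96121/95424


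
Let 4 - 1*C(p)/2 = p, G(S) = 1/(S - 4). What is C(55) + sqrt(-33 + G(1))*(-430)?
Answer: -102 - 4300*I*sqrt(3)/3 ≈ -102.0 - 2482.6*I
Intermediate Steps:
G(S) = 1/(-4 + S)
C(p) = 8 - 2*p
C(55) + sqrt(-33 + G(1))*(-430) = (8 - 2*55) + sqrt(-33 + 1/(-4 + 1))*(-430) = (8 - 110) + sqrt(-33 + 1/(-3))*(-430) = -102 + sqrt(-33 - 1/3)*(-430) = -102 + sqrt(-100/3)*(-430) = -102 + (10*I*sqrt(3)/3)*(-430) = -102 - 4300*I*sqrt(3)/3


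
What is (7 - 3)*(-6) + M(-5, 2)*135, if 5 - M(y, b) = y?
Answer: 1326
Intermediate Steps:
M(y, b) = 5 - y
(7 - 3)*(-6) + M(-5, 2)*135 = (7 - 3)*(-6) + (5 - 1*(-5))*135 = 4*(-6) + (5 + 5)*135 = -24 + 10*135 = -24 + 1350 = 1326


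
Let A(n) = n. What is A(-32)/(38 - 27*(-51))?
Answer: -32/1415 ≈ -0.022615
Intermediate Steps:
A(-32)/(38 - 27*(-51)) = -32/(38 - 27*(-51)) = -32/(38 + 1377) = -32/1415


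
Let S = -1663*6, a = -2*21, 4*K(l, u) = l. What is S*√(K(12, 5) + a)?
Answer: -9978*I*√39 ≈ -62313.0*I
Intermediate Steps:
K(l, u) = l/4
a = -42
S = -9978
S*√(K(12, 5) + a) = -9978*√((¼)*12 - 42) = -9978*√(3 - 42) = -9978*I*√39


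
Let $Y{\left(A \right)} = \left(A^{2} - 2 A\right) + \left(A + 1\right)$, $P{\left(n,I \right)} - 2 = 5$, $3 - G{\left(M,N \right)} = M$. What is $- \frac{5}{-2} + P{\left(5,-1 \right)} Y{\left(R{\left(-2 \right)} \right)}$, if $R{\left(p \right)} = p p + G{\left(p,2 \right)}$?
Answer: $\frac{1027}{2} \approx 513.5$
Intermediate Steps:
$G{\left(M,N \right)} = 3 - M$
$P{\left(n,I \right)} = 7$ ($P{\left(n,I \right)} = 2 + 5 = 7$)
$R{\left(p \right)} = 3 + p^{2} - p$ ($R{\left(p \right)} = p p - \left(-3 + p\right) = p^{2} - \left(-3 + p\right) = 3 + p^{2} - p$)
$Y{\left(A \right)} = 1 + A^{2} - A$ ($Y{\left(A \right)} = \left(A^{2} - 2 A\right) + \left(1 + A\right) = 1 + A^{2} - A$)
$- \frac{5}{-2} + P{\left(5,-1 \right)} Y{\left(R{\left(-2 \right)} \right)} = - \frac{5}{-2} + 7 \left(1 + \left(3 + \left(-2\right)^{2} - -2\right)^{2} - \left(3 + \left(-2\right)^{2} - -2\right)\right) = \left(-5\right) \left(- \frac{1}{2}\right) + 7 \left(1 + \left(3 + 4 + 2\right)^{2} - \left(3 + 4 + 2\right)\right) = \frac{5}{2} + 7 \left(1 + 9^{2} - 9\right) = \frac{5}{2} + 7 \left(1 + 81 - 9\right) = \frac{5}{2} + 7 \cdot 73 = \frac{5}{2} + 511 = \frac{1027}{2}$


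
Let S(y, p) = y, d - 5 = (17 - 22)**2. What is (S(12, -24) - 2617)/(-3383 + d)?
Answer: 2605/3353 ≈ 0.77692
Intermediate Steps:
d = 30 (d = 5 + (17 - 22)**2 = 5 + (-5)**2 = 5 + 25 = 30)
(S(12, -24) - 2617)/(-3383 + d) = (12 - 2617)/(-3383 + 30) = -2605/(-3353) = -2605*(-1/3353) = 2605/3353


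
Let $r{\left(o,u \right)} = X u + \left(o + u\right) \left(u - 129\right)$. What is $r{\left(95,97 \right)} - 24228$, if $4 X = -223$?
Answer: $- \frac{143119}{4} \approx -35780.0$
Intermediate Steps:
$X = - \frac{223}{4}$ ($X = \frac{1}{4} \left(-223\right) = - \frac{223}{4} \approx -55.75$)
$r{\left(o,u \right)} = - \frac{223 u}{4} + \left(-129 + u\right) \left(o + u\right)$ ($r{\left(o,u \right)} = - \frac{223 u}{4} + \left(o + u\right) \left(u - 129\right) = - \frac{223 u}{4} + \left(o + u\right) \left(-129 + u\right) = - \frac{223 u}{4} + \left(-129 + u\right) \left(o + u\right)$)
$r{\left(95,97 \right)} - 24228 = \left(97^{2} - 12255 - \frac{71683}{4} + 95 \cdot 97\right) - 24228 = \left(9409 - 12255 - \frac{71683}{4} + 9215\right) - 24228 = - \frac{46207}{4} - 24228 = - \frac{143119}{4}$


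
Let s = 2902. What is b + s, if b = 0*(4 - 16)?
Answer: 2902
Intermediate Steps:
b = 0 (b = 0*(-12) = 0)
b + s = 0 + 2902 = 2902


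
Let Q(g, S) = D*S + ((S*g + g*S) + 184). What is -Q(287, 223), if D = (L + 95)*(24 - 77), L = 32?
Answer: 1372827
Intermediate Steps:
D = -6731 (D = (32 + 95)*(24 - 77) = 127*(-53) = -6731)
Q(g, S) = 184 - 6731*S + 2*S*g (Q(g, S) = -6731*S + ((S*g + g*S) + 184) = -6731*S + ((S*g + S*g) + 184) = -6731*S + (2*S*g + 184) = -6731*S + (184 + 2*S*g) = 184 - 6731*S + 2*S*g)
-Q(287, 223) = -(184 - 6731*223 + 2*223*287) = -(184 - 1501013 + 128002) = -1*(-1372827) = 1372827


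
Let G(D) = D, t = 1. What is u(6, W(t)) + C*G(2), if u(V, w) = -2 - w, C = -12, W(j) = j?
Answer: -27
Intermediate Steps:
u(6, W(t)) + C*G(2) = (-2 - 1*1) - 12*2 = (-2 - 1) - 24 = -3 - 24 = -27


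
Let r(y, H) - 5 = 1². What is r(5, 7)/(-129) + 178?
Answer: 7652/43 ≈ 177.95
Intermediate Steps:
r(y, H) = 6 (r(y, H) = 5 + 1² = 5 + 1 = 6)
r(5, 7)/(-129) + 178 = 6/(-129) + 178 = 6*(-1/129) + 178 = -2/43 + 178 = 7652/43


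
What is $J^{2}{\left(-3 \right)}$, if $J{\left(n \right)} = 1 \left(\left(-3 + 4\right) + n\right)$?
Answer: $4$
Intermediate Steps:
$J{\left(n \right)} = 1 + n$ ($J{\left(n \right)} = 1 \left(1 + n\right) = 1 + n$)
$J^{2}{\left(-3 \right)} = \left(1 - 3\right)^{2} = \left(-2\right)^{2} = 4$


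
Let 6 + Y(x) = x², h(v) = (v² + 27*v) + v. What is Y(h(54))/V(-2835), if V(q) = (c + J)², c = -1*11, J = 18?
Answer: 19607178/49 ≈ 4.0015e+5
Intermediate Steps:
c = -11
V(q) = 49 (V(q) = (-11 + 18)² = 7² = 49)
h(v) = v² + 28*v
Y(x) = -6 + x²
Y(h(54))/V(-2835) = (-6 + (54*(28 + 54))²)/49 = (-6 + (54*82)²)*(1/49) = (-6 + 4428²)*(1/49) = (-6 + 19607184)*(1/49) = 19607178*(1/49) = 19607178/49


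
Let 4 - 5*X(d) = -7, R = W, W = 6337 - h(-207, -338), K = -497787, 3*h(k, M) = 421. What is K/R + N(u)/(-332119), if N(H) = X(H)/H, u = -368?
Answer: -91259135380007/1136032966640 ≈ -80.331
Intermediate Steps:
h(k, M) = 421/3 (h(k, M) = (⅓)*421 = 421/3)
W = 18590/3 (W = 6337 - 1*421/3 = 6337 - 421/3 = 18590/3 ≈ 6196.7)
R = 18590/3 ≈ 6196.7
X(d) = 11/5 (X(d) = ⅘ - ⅕*(-7) = ⅘ + 7/5 = 11/5)
N(H) = 11/(5*H)
K/R + N(u)/(-332119) = -497787/18590/3 + ((11/5)/(-368))/(-332119) = -497787*3/18590 + ((11/5)*(-1/368))*(-1/332119) = -1493361/18590 - 11/1840*(-1/332119) = -1493361/18590 + 11/611098960 = -91259135380007/1136032966640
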